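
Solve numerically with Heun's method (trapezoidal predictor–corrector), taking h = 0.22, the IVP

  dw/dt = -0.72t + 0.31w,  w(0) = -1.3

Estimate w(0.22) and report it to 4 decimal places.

Heun: k1 = f(t_n, w_n); k2 = f(t_n + h, w_n + h·k1); w_{n+1} = w_n + (h/2)·(k1 + k2).
t=0.000000, w=-1.300000:
  k1 = f(0.000000, -1.300000) = -0.403000
  k2 = f(0.220000, -1.388660) = -0.588885
  w ← -1.300000 + (0.22/2)·(-0.403000 + (-0.588885)) = -1.409107
w(0.22) ≈ -1.4091

-1.4091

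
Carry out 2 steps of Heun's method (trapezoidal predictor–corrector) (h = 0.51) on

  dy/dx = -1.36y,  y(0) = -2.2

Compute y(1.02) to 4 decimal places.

Heun: k1 = f(x_n, y_n); k2 = f(x_n + h, y_n + h·k1); y_{n+1} = y_n + (h/2)·(k1 + k2).
x=0.000000, y=-2.200000:
  k1 = f(0.000000, -2.200000) = 2.992000
  k2 = f(0.510000, -0.674080) = 0.916749
  y ← -2.200000 + (0.51/2)·(2.992000 + 0.916749) = -1.203269
x=0.510000, y=-1.203269:
  k1 = f(0.510000, -1.203269) = 1.636446
  k2 = f(1.020000, -0.368682) = 0.501407
  y ← -1.203269 + (0.51/2)·(1.636446 + 0.501407) = -0.658117
y(1.02) ≈ -0.6581

-0.6581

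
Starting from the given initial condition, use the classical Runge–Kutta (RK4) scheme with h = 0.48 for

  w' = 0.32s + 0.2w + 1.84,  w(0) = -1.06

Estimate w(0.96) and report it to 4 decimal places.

0.8204

RK4: k1 = f(s_n, w_n); k2 = f(s_n + h/2, w_n + (h/2)·k1); k3 = f(s_n + h/2, w_n + (h/2)·k2); k4 = f(s_n + h, w_n + h·k3); w_{n+1} = w_n + (h/6)·(k1 + 2k2 + 2k3 + k4).
s=0.000000, w=-1.060000:
  k1 = f(0.000000, -1.060000) = 1.628000
  k2 = f(0.240000, -0.669280) = 1.782944
  k3 = f(0.240000, -0.632093) = 1.790381
  k4 = f(0.480000, -0.200617) = 1.953477
  w ← -1.060000 + (0.48/6)·(k1 + 2k2 + 2k3 + k4) = -0.201750
s=0.480000, w=-0.201750:
  k1 = f(0.480000, -0.201750) = 1.953250
  k2 = f(0.720000, 0.267030) = 2.123806
  k3 = f(0.720000, 0.307964) = 2.131993
  k4 = f(0.960000, 0.821607) = 2.311521
  w ← -0.201750 + (0.48/6)·(k1 + 2k2 + 2k3 + k4) = 0.820360
w(0.96) ≈ 0.8204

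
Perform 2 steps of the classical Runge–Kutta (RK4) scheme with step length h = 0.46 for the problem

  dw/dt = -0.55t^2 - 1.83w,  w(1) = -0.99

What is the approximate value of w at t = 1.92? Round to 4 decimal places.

RK4: k1 = f(t_n, w_n); k2 = f(t_n + h/2, w_n + (h/2)·k1); k3 = f(t_n + h/2, w_n + (h/2)·k2); k4 = f(t_n + h, w_n + h·k3); w_{n+1} = w_n + (h/6)·(k1 + 2k2 + 2k3 + k4).
t=1.000000, w=-0.990000:
  k1 = f(1.000000, -0.990000) = 1.261700
  k2 = f(1.230000, -0.699809) = 0.448555
  k3 = f(1.230000, -0.886832) = 0.790808
  k4 = f(1.460000, -0.626228) = -0.026382
  w ← -0.990000 + (0.46/6)·(k1 + 2k2 + 2k3 + k4) = -0.705257
t=1.460000, w=-0.705257:
  k1 = f(1.460000, -0.705257) = 0.118240
  k2 = f(1.690000, -0.678061) = -0.330002
  k3 = f(1.690000, -0.781157) = -0.141337
  k4 = f(1.920000, -0.770272) = -0.617923
  w ← -0.705257 + (0.46/6)·(k1 + 2k2 + 2k3 + k4) = -0.815838
w(1.92) ≈ -0.8158

-0.8158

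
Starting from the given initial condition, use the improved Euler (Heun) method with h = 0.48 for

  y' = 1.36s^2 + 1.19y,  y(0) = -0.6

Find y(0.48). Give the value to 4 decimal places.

Heun: k1 = f(s_n, y_n); k2 = f(s_n + h, y_n + h·k1); y_{n+1} = y_n + (h/2)·(k1 + k2).
s=0.000000, y=-0.600000:
  k1 = f(0.000000, -0.600000) = -0.714000
  k2 = f(0.480000, -0.942720) = -0.808493
  y ← -0.600000 + (0.48/2)·(-0.714000 + (-0.808493)) = -0.965398
y(0.48) ≈ -0.9654

-0.9654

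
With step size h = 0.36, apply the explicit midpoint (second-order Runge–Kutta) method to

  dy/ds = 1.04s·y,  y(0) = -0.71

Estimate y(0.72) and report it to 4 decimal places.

Midpoint: k1 = f(s_n, y_n); k2 = f(s_n + h/2, y_n + (h/2)·k1); y_{n+1} = y_n + h·k2.
s=0.000000, y=-0.710000:
  k1 = f(0.000000, -0.710000) = 0.000000
  k2 = f(0.180000, -0.710000) = -0.132912
  y ← -0.710000 + 0.36·(-0.132912) = -0.757848
s=0.360000, y=-0.757848:
  k1 = f(0.360000, -0.757848) = -0.283738
  k2 = f(0.540000, -0.808921) = -0.454290
  y ← -0.757848 + 0.36·(-0.454290) = -0.921393
y(0.72) ≈ -0.9214

-0.9214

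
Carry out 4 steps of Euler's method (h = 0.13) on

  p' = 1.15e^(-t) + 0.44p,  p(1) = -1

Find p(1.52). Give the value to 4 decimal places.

-1.0482

Euler: p_{n+1} = p_n + h·f(t_n, p_n).
t=1.000000, p=-1.000000: f=-0.016939 → p ← -1.000000 + 0.13·(-0.016939) = -1.002202
t=1.130000, p=-1.002202: f=-0.069481 → p ← -1.002202 + 0.13·(-0.069481) = -1.011235
t=1.260000, p=-1.011235: f=-0.118741 → p ← -1.011235 + 0.13·(-0.118741) = -1.026671
t=1.390000, p=-1.026671: f=-0.165299 → p ← -1.026671 + 0.13·(-0.165299) = -1.048160
p(1.52) ≈ -1.0482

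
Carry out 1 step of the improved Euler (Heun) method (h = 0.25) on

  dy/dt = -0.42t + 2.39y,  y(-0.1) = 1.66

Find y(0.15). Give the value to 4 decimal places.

2.9487

Heun: k1 = f(t_n, y_n); k2 = f(t_n + h, y_n + h·k1); y_{n+1} = y_n + (h/2)·(k1 + k2).
t=-0.100000, y=1.660000:
  k1 = f(-0.100000, 1.660000) = 4.009400
  k2 = f(0.150000, 2.662350) = 6.300017
  y ← 1.660000 + (0.25/2)·(4.009400 + 6.300017) = 2.948677
y(0.15) ≈ 2.9487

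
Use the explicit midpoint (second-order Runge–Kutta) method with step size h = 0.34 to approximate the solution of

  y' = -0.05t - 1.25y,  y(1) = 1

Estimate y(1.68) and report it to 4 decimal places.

0.4110

Midpoint: k1 = f(t_n, y_n); k2 = f(t_n + h/2, y_n + (h/2)·k1); y_{n+1} = y_n + h·k2.
t=1.000000, y=1.000000:
  k1 = f(1.000000, 1.000000) = -1.300000
  k2 = f(1.170000, 0.779000) = -1.032250
  y ← 1.000000 + 0.34·(-1.032250) = 0.649035
t=1.340000, y=0.649035:
  k1 = f(1.340000, 0.649035) = -0.878294
  k2 = f(1.510000, 0.499725) = -0.700156
  y ← 0.649035 + 0.34·(-0.700156) = 0.410982
y(1.68) ≈ 0.4110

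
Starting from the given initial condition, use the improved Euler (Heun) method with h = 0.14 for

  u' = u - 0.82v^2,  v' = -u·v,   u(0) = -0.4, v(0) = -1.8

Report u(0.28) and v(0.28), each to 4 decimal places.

Heun on (u,v): k1 = f(t_n, state_n); k2 = f(t_n + h, state_n + h·k1); state_{n+1} = state_n + (h/2)·(k1 + k2).
0.000000: (-0.400000, -1.800000)
  k1 = (-3.056800, -0.720000)
  predictor → (-0.827952, -1.900800)
  k2 = (-3.790645, -1.573771)
  → (-0.879321, -1.960564)
0.140000: (-0.879321, -1.960564)
  k1 = (-4.031246, -1.723965)
  predictor → (-1.443696, -2.201919)
  k2 = (-5.419423, -3.178901)
  → (-1.540868, -2.303765)
(u(0.28), v(0.28)) ≈ (-1.5409, -2.3038)

-1.5409, -2.3038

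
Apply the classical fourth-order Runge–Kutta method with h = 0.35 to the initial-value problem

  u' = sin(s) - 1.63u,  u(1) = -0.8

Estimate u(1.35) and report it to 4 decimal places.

RK4: k1 = f(s_n, u_n); k2 = f(s_n + h/2, u_n + (h/2)·k1); k3 = f(s_n + h/2, u_n + (h/2)·k2); k4 = f(s_n + h, u_n + h·k3); u_{n+1} = u_n + (h/6)·(k1 + 2k2 + 2k3 + k4).
s=1.000000, u=-0.800000:
  k1 = f(1.000000, -0.800000) = 2.145471
  k2 = f(1.175000, -0.424543) = 1.614694
  k3 = f(1.175000, -0.517429) = 1.766098
  k4 = f(1.350000, -0.181866) = 1.272164
  u ← -0.800000 + (0.35/6)·(k1 + 2k2 + 2k3 + k4) = -0.206212
u(1.35) ≈ -0.2062

-0.2062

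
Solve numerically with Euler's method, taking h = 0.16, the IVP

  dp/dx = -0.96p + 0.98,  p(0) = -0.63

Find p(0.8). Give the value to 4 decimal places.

Euler: p_{n+1} = p_n + h·f(x_n, p_n).
x=0.000000, p=-0.630000: f=1.584800 → p ← -0.630000 + 0.16·1.584800 = -0.376432
x=0.160000, p=-0.376432: f=1.341375 → p ← -0.376432 + 0.16·1.341375 = -0.161812
x=0.320000, p=-0.161812: f=1.135340 → p ← -0.161812 + 0.16·1.135340 = 0.019842
x=0.480000, p=0.019842: f=0.960951 → p ← 0.019842 + 0.16·0.960951 = 0.173595
x=0.640000, p=0.173595: f=0.813349 → p ← 0.173595 + 0.16·0.813349 = 0.303730
p(0.8) ≈ 0.3037

0.3037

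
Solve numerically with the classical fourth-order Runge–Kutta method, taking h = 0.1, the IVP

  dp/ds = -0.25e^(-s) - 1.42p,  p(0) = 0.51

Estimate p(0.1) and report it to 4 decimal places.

RK4: k1 = f(s_n, p_n); k2 = f(s_n + h/2, p_n + (h/2)·k1); k3 = f(s_n + h/2, p_n + (h/2)·k2); k4 = f(s_n + h, p_n + h·k3); p_{n+1} = p_n + (h/6)·(k1 + 2k2 + 2k3 + k4).
s=0.000000, p=0.510000:
  k1 = f(0.000000, 0.510000) = -0.974200
  k2 = f(0.050000, 0.461290) = -0.892839
  k3 = f(0.050000, 0.465358) = -0.898616
  k4 = f(0.100000, 0.420138) = -0.822806
  p ← 0.510000 + (0.1/6)·(k1 + 2k2 + 2k3 + k4) = 0.420335
p(0.1) ≈ 0.4203

0.4203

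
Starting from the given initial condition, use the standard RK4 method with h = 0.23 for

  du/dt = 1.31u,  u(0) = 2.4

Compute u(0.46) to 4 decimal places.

4.3843

RK4: k1 = f(t_n, u_n); k2 = f(t_n + h/2, u_n + (h/2)·k1); k3 = f(t_n + h/2, u_n + (h/2)·k2); k4 = f(t_n + h, u_n + h·k3); u_{n+1} = u_n + (h/6)·(k1 + 2k2 + 2k3 + k4).
t=0.000000, u=2.400000:
  k1 = f(0.000000, 2.400000) = 3.144000
  k2 = f(0.115000, 2.761560) = 3.617644
  k3 = f(0.115000, 2.816029) = 3.688998
  k4 = f(0.230000, 3.248470) = 4.255495
  u ← 2.400000 + (0.23/6)·(k1 + 2k2 + 2k3 + k4) = 3.243823
t=0.230000, u=3.243823:
  k1 = f(0.230000, 3.243823) = 4.249408
  k2 = f(0.345000, 3.732505) = 4.889582
  k3 = f(0.345000, 3.806125) = 4.986024
  k4 = f(0.460000, 4.390609) = 5.751697
  u ← 3.243823 + (0.23/6)·(k1 + 2k2 + 2k3 + k4) = 4.384329
u(0.46) ≈ 4.3843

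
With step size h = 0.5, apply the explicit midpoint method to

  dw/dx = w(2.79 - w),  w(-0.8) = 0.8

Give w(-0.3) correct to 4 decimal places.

1.7536

Midpoint: k1 = f(x_n, w_n); k2 = f(x_n + h/2, w_n + (h/2)·k1); w_{n+1} = w_n + h·k2.
x=-0.800000, w=0.800000:
  k1 = f(-0.800000, 0.800000) = 1.592000
  k2 = f(-0.550000, 1.198000) = 1.907216
  w ← 0.800000 + 0.5·1.907216 = 1.753608
w(-0.3) ≈ 1.7536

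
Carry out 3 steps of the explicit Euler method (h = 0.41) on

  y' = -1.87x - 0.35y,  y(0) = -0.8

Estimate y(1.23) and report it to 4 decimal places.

-1.4006

Euler: y_{n+1} = y_n + h·f(x_n, y_n).
x=0.000000, y=-0.800000: f=0.280000 → y ← -0.800000 + 0.41·0.280000 = -0.685200
x=0.410000, y=-0.685200: f=-0.526880 → y ← -0.685200 + 0.41·(-0.526880) = -0.901221
x=0.820000, y=-0.901221: f=-1.217973 → y ← -0.901221 + 0.41·(-1.217973) = -1.400590
y(1.23) ≈ -1.4006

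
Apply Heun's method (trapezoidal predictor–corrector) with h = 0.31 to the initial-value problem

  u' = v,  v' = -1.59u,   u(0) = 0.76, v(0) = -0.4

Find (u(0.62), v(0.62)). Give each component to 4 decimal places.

Heun on (u,v): k1 = f(s_n, state_n); k2 = f(s_n + h, state_n + h·k1); state_{n+1} = state_n + (h/2)·(k1 + k2).
0.000000: (0.760000, -0.400000)
  k1 = (-0.400000, -1.208400)
  predictor → (0.636000, -0.774604)
  k2 = (-0.774604, -1.011240)
  → (0.577936, -0.744044)
0.310000: (0.577936, -0.744044)
  k1 = (-0.744044, -0.918919)
  predictor → (0.347283, -1.028909)
  k2 = (-1.028909, -0.552179)
  → (0.303129, -0.972064)
(u(0.62), v(0.62)) ≈ (0.3031, -0.9721)

0.3031, -0.9721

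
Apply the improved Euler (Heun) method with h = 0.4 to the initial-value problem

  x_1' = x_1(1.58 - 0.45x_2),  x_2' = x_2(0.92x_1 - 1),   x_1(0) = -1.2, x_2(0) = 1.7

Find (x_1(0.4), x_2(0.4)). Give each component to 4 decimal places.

Heun on (x_1,x_2): k1 = f(s_n, state_n); k2 = f(s_n + h, state_n + h·k1); state_{n+1} = state_n + (h/2)·(k1 + k2).
0.000000: (-1.200000, 1.700000)
  k1 = (-0.978000, -3.576800)
  predictor → (-1.591200, 0.269280)
  k2 = (-2.321281, -0.663480)
  → (-1.859856, 0.851944)
(x_1(0.4), x_2(0.4)) ≈ (-1.8599, 0.8519)

-1.8599, 0.8519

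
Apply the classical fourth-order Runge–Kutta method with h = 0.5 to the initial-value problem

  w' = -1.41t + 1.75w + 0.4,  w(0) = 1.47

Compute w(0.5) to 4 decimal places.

3.5987

RK4: k1 = f(t_n, w_n); k2 = f(t_n + h/2, w_n + (h/2)·k1); k3 = f(t_n + h/2, w_n + (h/2)·k2); k4 = f(t_n + h, w_n + h·k3); w_{n+1} = w_n + (h/6)·(k1 + 2k2 + 2k3 + k4).
t=0.000000, w=1.470000:
  k1 = f(0.000000, 1.470000) = 2.972500
  k2 = f(0.250000, 2.213125) = 3.920469
  k3 = f(0.250000, 2.450117) = 4.335205
  k4 = f(0.500000, 3.637603) = 6.060804
  w ← 1.470000 + (0.5/6)·(k1 + 2k2 + 2k3 + k4) = 3.598721
w(0.5) ≈ 3.5987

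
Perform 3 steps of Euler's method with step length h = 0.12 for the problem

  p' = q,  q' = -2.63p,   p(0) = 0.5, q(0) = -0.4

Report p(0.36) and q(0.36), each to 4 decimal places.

Euler on (p,q): p_{n+1} = p_n + h·p', q_{n+1} = q_n + h·q'.
0.000000: (0.500000, -0.400000); f=(-0.400000, -1.315000) → (0.452000, -0.557800)
0.120000: (0.452000, -0.557800); f=(-0.557800, -1.188760) → (0.385064, -0.700451)
0.240000: (0.385064, -0.700451); f=(-0.700451, -1.012718) → (0.301010, -0.821977)
(p(0.36), q(0.36)) ≈ (0.3010, -0.8220)

0.3010, -0.8220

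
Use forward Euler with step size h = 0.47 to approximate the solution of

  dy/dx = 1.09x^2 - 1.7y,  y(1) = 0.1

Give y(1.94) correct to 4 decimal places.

1.2140

Euler: y_{n+1} = y_n + h·f(x_n, y_n).
x=1.000000, y=0.100000: f=0.920000 → y ← 0.100000 + 0.47·0.920000 = 0.532400
x=1.470000, y=0.532400: f=1.450301 → y ← 0.532400 + 0.47·1.450301 = 1.214041
y(1.94) ≈ 1.2140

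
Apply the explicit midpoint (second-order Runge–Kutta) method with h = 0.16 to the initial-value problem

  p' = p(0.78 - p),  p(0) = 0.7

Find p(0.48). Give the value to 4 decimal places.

0.7231

Midpoint: k1 = f(x_n, p_n); k2 = f(x_n + h/2, p_n + (h/2)·k1); p_{n+1} = p_n + h·k2.
x=0.000000, p=0.700000:
  k1 = f(0.000000, 0.700000) = 0.056000
  k2 = f(0.080000, 0.704480) = 0.053202
  p ← 0.700000 + 0.16·0.053202 = 0.708512
x=0.160000, p=0.708512:
  k1 = f(0.160000, 0.708512) = 0.050650
  k2 = f(0.240000, 0.712564) = 0.048052
  p ← 0.708512 + 0.16·0.048052 = 0.716201
x=0.320000, p=0.716201:
  k1 = f(0.320000, 0.716201) = 0.045693
  k2 = f(0.400000, 0.719856) = 0.043295
  p ← 0.716201 + 0.16·0.043295 = 0.723128
p(0.48) ≈ 0.7231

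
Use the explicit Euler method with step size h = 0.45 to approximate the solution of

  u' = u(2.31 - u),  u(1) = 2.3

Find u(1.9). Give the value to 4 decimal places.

2.3100

Euler: u_{n+1} = u_n + h·f(t_n, u_n).
t=1.000000, u=2.300000: f=0.023000 → u ← 2.300000 + 0.45·0.023000 = 2.310350
t=1.450000, u=2.310350: f=-0.000809 → u ← 2.310350 + 0.45·(-0.000809) = 2.309986
u(1.9) ≈ 2.3100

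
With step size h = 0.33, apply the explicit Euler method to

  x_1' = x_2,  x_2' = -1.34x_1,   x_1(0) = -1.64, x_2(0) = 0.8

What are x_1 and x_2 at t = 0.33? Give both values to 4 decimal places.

Euler on (x_1,x_2): x_1_{n+1} = x_1_n + h·x_1', x_2_{n+1} = x_2_n + h·x_2'.
0.000000: (-1.640000, 0.800000); f=(0.800000, 2.197600) → (-1.376000, 1.525208)
(x_1(0.33), x_2(0.33)) ≈ (-1.3760, 1.5252)

-1.3760, 1.5252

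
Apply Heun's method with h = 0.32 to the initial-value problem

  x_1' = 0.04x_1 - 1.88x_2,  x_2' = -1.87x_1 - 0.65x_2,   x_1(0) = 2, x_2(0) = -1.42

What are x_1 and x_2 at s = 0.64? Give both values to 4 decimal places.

5.1178, -4.1797

Heun on (x_1,x_2): k1 = f(s_n, state_n); k2 = f(s_n + h, state_n + h·k1); state_{n+1} = state_n + (h/2)·(k1 + k2).
0.000000: (2.000000, -1.420000)
  k1 = (2.749600, -2.817000)
  predictor → (2.879872, -2.321440)
  k2 = (4.479502, -3.876425)
  → (3.156656, -2.490948)
0.320000: (3.156656, -2.490948)
  k1 = (4.809248, -4.283831)
  predictor → (4.695616, -3.861774)
  k2 = (7.447960, -6.270649)
  → (5.117810, -4.179665)
(x_1(0.64), x_2(0.64)) ≈ (5.1178, -4.1797)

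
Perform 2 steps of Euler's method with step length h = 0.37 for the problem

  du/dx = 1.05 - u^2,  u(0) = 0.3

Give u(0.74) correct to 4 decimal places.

0.8849

Euler: u_{n+1} = u_n + h·f(x_n, u_n).
x=0.000000, u=0.300000: f=0.960000 → u ← 0.300000 + 0.37·0.960000 = 0.655200
x=0.370000, u=0.655200: f=0.620713 → u ← 0.655200 + 0.37·0.620713 = 0.884864
u(0.74) ≈ 0.8849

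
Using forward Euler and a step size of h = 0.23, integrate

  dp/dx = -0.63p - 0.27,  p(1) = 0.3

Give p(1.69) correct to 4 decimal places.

0.0270

Euler: p_{n+1} = p_n + h·f(x_n, p_n).
x=1.000000, p=0.300000: f=-0.459000 → p ← 0.300000 + 0.23·(-0.459000) = 0.194430
x=1.230000, p=0.194430: f=-0.392491 → p ← 0.194430 + 0.23·(-0.392491) = 0.104157
x=1.460000, p=0.104157: f=-0.335619 → p ← 0.104157 + 0.23·(-0.335619) = 0.026965
p(1.69) ≈ 0.0270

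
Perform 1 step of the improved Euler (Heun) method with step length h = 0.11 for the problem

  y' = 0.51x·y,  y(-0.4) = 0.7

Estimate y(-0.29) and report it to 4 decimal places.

Heun: k1 = f(x_n, y_n); k2 = f(x_n + h, y_n + h·k1); y_{n+1} = y_n + (h/2)·(k1 + k2).
x=-0.400000, y=0.700000:
  k1 = f(-0.400000, 0.700000) = -0.142800
  k2 = f(-0.290000, 0.684292) = -0.101207
  y ← 0.700000 + (0.11/2)·(-0.142800 + (-0.101207)) = 0.686580
y(-0.29) ≈ 0.6866

0.6866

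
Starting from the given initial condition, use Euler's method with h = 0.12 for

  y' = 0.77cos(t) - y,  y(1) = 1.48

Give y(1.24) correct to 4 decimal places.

Euler: y_{n+1} = y_n + h·f(t_n, y_n).
t=1.000000, y=1.480000: f=-1.063967 → y ← 1.480000 + 0.12·(-1.063967) = 1.352324
t=1.120000, y=1.352324: f=-1.016848 → y ← 1.352324 + 0.12·(-1.016848) = 1.230302
y(1.24) ≈ 1.2303

1.2303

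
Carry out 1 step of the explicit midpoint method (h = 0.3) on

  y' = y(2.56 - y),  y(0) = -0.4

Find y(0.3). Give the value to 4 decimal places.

Midpoint: k1 = f(t_n, y_n); k2 = f(t_n + h/2, y_n + (h/2)·k1); y_{n+1} = y_n + h·k2.
t=0.000000, y=-0.400000:
  k1 = f(0.000000, -0.400000) = -1.184000
  k2 = f(0.150000, -0.577600) = -1.812278
  y ← -0.400000 + 0.3·(-1.812278) = -0.943683
y(0.3) ≈ -0.9437

-0.9437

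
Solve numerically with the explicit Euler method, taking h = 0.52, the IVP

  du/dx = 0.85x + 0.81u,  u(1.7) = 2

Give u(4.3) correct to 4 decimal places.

23.6428

Euler: u_{n+1} = u_n + h·f(x_n, u_n).
x=1.700000, u=2.000000: f=3.065000 → u ← 2.000000 + 0.52·3.065000 = 3.593800
x=2.220000, u=3.593800: f=4.797978 → u ← 3.593800 + 0.52·4.797978 = 6.088749
x=2.740000, u=6.088749: f=7.260886 → u ← 6.088749 + 0.52·7.260886 = 9.864409
x=3.260000, u=9.864409: f=10.761172 → u ← 9.864409 + 0.52·10.761172 = 15.460219
x=3.780000, u=15.460219: f=15.735777 → u ← 15.460219 + 0.52·15.735777 = 23.642823
u(4.3) ≈ 23.6428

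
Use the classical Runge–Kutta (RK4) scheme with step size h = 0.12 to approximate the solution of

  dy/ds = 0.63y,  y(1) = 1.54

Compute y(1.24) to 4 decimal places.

RK4: k1 = f(s_n, y_n); k2 = f(s_n + h/2, y_n + (h/2)·k1); k3 = f(s_n + h/2, y_n + (h/2)·k2); k4 = f(s_n + h, y_n + h·k3); y_{n+1} = y_n + (h/6)·(k1 + 2k2 + 2k3 + k4).
s=1.000000, y=1.540000:
  k1 = f(1.000000, 1.540000) = 0.970200
  k2 = f(1.060000, 1.598212) = 1.006874
  k3 = f(1.060000, 1.600412) = 1.008260
  k4 = f(1.120000, 1.660991) = 1.046424
  y ← 1.540000 + (0.12/6)·(k1 + 2k2 + 2k3 + k4) = 1.660938
s=1.120000, y=1.660938:
  k1 = f(1.120000, 1.660938) = 1.046391
  k2 = f(1.180000, 1.723721) = 1.085944
  k3 = f(1.180000, 1.726094) = 1.087440
  k4 = f(1.240000, 1.791431) = 1.128601
  y ← 1.660938 + (0.12/6)·(k1 + 2k2 + 2k3 + k4) = 1.791373
y(1.24) ≈ 1.7914

1.7914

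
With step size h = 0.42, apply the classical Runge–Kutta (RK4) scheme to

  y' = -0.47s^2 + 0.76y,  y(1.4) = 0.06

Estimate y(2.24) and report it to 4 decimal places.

RK4: k1 = f(s_n, y_n); k2 = f(s_n + h/2, y_n + (h/2)·k1); k3 = f(s_n + h/2, y_n + (h/2)·k2); k4 = f(s_n + h, y_n + h·k3); y_{n+1} = y_n + (h/6)·(k1 + 2k2 + 2k3 + k4).
s=1.400000, y=0.060000:
  k1 = f(1.400000, 0.060000) = -0.875600
  k2 = f(1.610000, -0.123876) = -1.312433
  k3 = f(1.610000, -0.215611) = -1.382151
  k4 = f(1.820000, -0.520504) = -1.952411
  y ← 0.060000 + (0.42/6)·(k1 + 2k2 + 2k3 + k4) = -0.515203
s=1.820000, y=-0.515203:
  k1 = f(1.820000, -0.515203) = -1.948382
  k2 = f(2.030000, -0.924363) = -2.639339
  k3 = f(2.030000, -1.069464) = -2.749615
  k4 = f(2.240000, -1.670041) = -3.627503
  y ← -0.515203 + (0.42/6)·(k1 + 2k2 + 2k3 + k4) = -1.659968
y(2.24) ≈ -1.6600

-1.6600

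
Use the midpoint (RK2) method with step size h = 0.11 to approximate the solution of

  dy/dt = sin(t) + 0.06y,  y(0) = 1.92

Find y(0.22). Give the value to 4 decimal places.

1.9697

Midpoint: k1 = f(t_n, y_n); k2 = f(t_n + h/2, y_n + (h/2)·k1); y_{n+1} = y_n + h·k2.
t=0.000000, y=1.920000:
  k1 = f(0.000000, 1.920000) = 0.115200
  k2 = f(0.055000, 1.926336) = 0.170552
  y ← 1.920000 + 0.11·0.170552 = 1.938761
t=0.110000, y=1.938761:
  k1 = f(0.110000, 1.938761) = 0.226104
  k2 = f(0.165000, 1.951196) = 0.281324
  y ← 1.938761 + 0.11·0.281324 = 1.969706
y(0.22) ≈ 1.9697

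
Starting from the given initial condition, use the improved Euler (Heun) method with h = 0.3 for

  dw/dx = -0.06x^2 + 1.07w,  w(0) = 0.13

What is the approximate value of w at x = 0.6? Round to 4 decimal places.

0.2395

Heun: k1 = f(x_n, w_n); k2 = f(x_n + h, w_n + h·k1); w_{n+1} = w_n + (h/2)·(k1 + k2).
x=0.000000, w=0.130000:
  k1 = f(0.000000, 0.130000) = 0.139100
  k2 = f(0.300000, 0.171730) = 0.178351
  w ← 0.130000 + (0.3/2)·(0.139100 + 0.178351) = 0.177618
x=0.300000, w=0.177618:
  k1 = f(0.300000, 0.177618) = 0.184651
  k2 = f(0.600000, 0.233013) = 0.227724
  w ← 0.177618 + (0.3/2)·(0.184651 + 0.227724) = 0.239474
w(0.6) ≈ 0.2395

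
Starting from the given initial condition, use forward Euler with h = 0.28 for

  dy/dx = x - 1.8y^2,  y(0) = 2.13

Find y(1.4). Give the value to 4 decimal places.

0.5650

Euler: y_{n+1} = y_n + h·f(x_n, y_n).
x=0.000000, y=2.130000: f=-8.166420 → y ← 2.130000 + 0.28·(-8.166420) = -0.156598
x=0.280000, y=-0.156598: f=0.235859 → y ← -0.156598 + 0.28·0.235859 = -0.090557
x=0.560000, y=-0.090557: f=0.545239 → y ← -0.090557 + 0.28·0.545239 = 0.062110
x=0.840000, y=0.062110: f=0.833056 → y ← 0.062110 + 0.28·0.833056 = 0.295366
x=1.120000, y=0.295366: f=0.962967 → y ← 0.295366 + 0.28·0.962967 = 0.564996
y(1.4) ≈ 0.5650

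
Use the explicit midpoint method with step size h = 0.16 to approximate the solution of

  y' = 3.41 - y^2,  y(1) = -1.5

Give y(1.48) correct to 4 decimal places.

-0.4677

Midpoint: k1 = f(t_n, y_n); k2 = f(t_n + h/2, y_n + (h/2)·k1); y_{n+1} = y_n + h·k2.
t=1.000000, y=-1.500000:
  k1 = f(1.000000, -1.500000) = 1.160000
  k2 = f(1.080000, -1.407200) = 1.429788
  y ← -1.500000 + 0.16·1.429788 = -1.271234
t=1.160000, y=-1.271234:
  k1 = f(1.160000, -1.271234) = 1.793964
  k2 = f(1.240000, -1.127717) = 2.138255
  y ← -1.271234 + 0.16·2.138255 = -0.929113
t=1.320000, y=-0.929113:
  k1 = f(1.320000, -0.929113) = 2.546749
  k2 = f(1.400000, -0.725373) = 2.883834
  y ← -0.929113 + 0.16·2.883834 = -0.467700
y(1.48) ≈ -0.4677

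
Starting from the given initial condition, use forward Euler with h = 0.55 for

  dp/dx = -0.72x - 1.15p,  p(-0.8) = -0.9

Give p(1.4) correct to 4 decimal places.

-0.3676

Euler: p_{n+1} = p_n + h·f(x_n, p_n).
x=-0.800000, p=-0.900000: f=1.611000 → p ← -0.900000 + 0.55·1.611000 = -0.013950
x=-0.250000, p=-0.013950: f=0.196043 → p ← -0.013950 + 0.55·0.196043 = 0.093873
x=0.300000, p=0.093873: f=-0.323954 → p ← 0.093873 + 0.55·(-0.323954) = -0.084302
x=0.850000, p=-0.084302: f=-0.515053 → p ← -0.084302 + 0.55·(-0.515053) = -0.367581
p(1.4) ≈ -0.3676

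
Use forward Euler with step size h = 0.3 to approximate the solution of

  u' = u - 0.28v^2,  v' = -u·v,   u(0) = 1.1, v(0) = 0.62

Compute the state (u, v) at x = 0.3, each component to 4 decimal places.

1.3977, 0.4154

Euler on (u,v): u_{n+1} = u_n + h·u', v_{n+1} = v_n + h·v'.
0.000000: (1.100000, 0.620000); f=(0.992368, -0.682000) → (1.397710, 0.415400)
(u(0.3), v(0.3)) ≈ (1.3977, 0.4154)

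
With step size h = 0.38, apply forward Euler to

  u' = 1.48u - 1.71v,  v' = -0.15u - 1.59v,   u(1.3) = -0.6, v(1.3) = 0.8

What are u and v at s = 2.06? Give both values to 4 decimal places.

Euler on (u,v): u_{n+1} = u_n + h·u', v_{n+1} = v_n + h·v'.
1.300000: (-0.600000, 0.800000); f=(-2.256000, -1.182000) → (-1.457280, 0.350840)
1.680000: (-1.457280, 0.350840); f=(-2.756711, -0.339244) → (-2.504830, 0.221927)
(u(2.06), v(2.06)) ≈ (-2.5048, 0.2219)

-2.5048, 0.2219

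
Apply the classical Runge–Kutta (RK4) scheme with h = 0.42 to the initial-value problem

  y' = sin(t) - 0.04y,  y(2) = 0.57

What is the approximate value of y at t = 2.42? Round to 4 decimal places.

RK4: k1 = f(t_n, y_n); k2 = f(t_n + h/2, y_n + (h/2)·k1); k3 = f(t_n + h/2, y_n + (h/2)·k2); k4 = f(t_n + h, y_n + h·k3); y_{n+1} = y_n + (h/6)·(k1 + 2k2 + 2k3 + k4).
t=2.000000, y=0.570000:
  k1 = f(2.000000, 0.570000) = 0.886497
  k2 = f(2.210000, 0.756164) = 0.772324
  k3 = f(2.210000, 0.732188) = 0.773284
  k4 = f(2.420000, 0.894779) = 0.624790
  y ← 0.570000 + (0.42/6)·(k1 + 2k2 + 2k3 + k4) = 0.892175
y(2.42) ≈ 0.8922

0.8922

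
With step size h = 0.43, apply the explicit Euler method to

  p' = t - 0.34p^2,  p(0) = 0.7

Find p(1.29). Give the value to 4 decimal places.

Euler: p_{n+1} = p_n + h·f(t_n, p_n).
t=0.000000, p=0.700000: f=-0.166600 → p ← 0.700000 + 0.43·(-0.166600) = 0.628362
t=0.430000, p=0.628362: f=0.295755 → p ← 0.628362 + 0.43·0.295755 = 0.755537
t=0.860000, p=0.755537: f=0.665916 → p ← 0.755537 + 0.43·0.665916 = 1.041880
p(1.29) ≈ 1.0419

1.0419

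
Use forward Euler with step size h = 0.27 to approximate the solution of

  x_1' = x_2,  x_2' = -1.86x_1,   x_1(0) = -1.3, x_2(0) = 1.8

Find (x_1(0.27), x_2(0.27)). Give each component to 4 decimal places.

Euler on (x_1,x_2): x_1_{n+1} = x_1_n + h·x_1', x_2_{n+1} = x_2_n + h·x_2'.
0.000000: (-1.300000, 1.800000); f=(1.800000, 2.418000) → (-0.814000, 2.452860)
(x_1(0.27), x_2(0.27)) ≈ (-0.8140, 2.4529)

-0.8140, 2.4529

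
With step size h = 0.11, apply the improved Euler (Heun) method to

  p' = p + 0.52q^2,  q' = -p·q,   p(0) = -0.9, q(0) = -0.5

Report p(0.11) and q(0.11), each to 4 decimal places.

-0.9879, -0.5545

Heun on (p,q): k1 = f(t_n, state_n); k2 = f(t_n + h, state_n + h·k1); state_{n+1} = state_n + (h/2)·(k1 + k2).
0.000000: (-0.900000, -0.500000)
  k1 = (-0.770000, -0.450000)
  predictor → (-0.984700, -0.549500)
  k2 = (-0.827686, -0.541093)
  → (-0.987873, -0.554510)
(p(0.11), q(0.11)) ≈ (-0.9879, -0.5545)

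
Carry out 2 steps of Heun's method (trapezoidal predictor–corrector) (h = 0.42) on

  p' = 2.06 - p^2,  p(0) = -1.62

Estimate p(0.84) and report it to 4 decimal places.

-3.7916

Heun: k1 = f(t_n, p_n); k2 = f(t_n + h, p_n + h·k1); p_{n+1} = p_n + (h/2)·(k1 + k2).
t=0.000000, p=-1.620000:
  k1 = f(0.000000, -1.620000) = -0.564400
  k2 = f(0.420000, -1.857048) = -1.388627
  p ← -1.620000 + (0.42/2)·(-0.564400 + (-1.388627)) = -2.030136
t=0.420000, p=-2.030136:
  k1 = f(0.420000, -2.030136) = -2.061451
  k2 = f(0.840000, -2.895945) = -6.326498
  p ← -2.030136 + (0.42/2)·(-2.061451 + (-6.326498)) = -3.791605
p(0.84) ≈ -3.7916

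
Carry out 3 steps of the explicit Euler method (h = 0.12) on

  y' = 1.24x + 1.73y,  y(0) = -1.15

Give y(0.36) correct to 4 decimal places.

Euler: y_{n+1} = y_n + h·f(x_n, y_n).
x=0.000000, y=-1.150000: f=-1.989500 → y ← -1.150000 + 0.12·(-1.989500) = -1.388740
x=0.120000, y=-1.388740: f=-2.253720 → y ← -1.388740 + 0.12·(-2.253720) = -1.659186
x=0.240000, y=-1.659186: f=-2.572793 → y ← -1.659186 + 0.12·(-2.572793) = -1.967922
y(0.36) ≈ -1.9679

-1.9679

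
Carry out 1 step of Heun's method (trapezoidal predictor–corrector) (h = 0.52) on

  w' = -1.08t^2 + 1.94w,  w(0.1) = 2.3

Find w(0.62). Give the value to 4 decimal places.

Heun: k1 = f(t_n, w_n); k2 = f(t_n + h, w_n + h·k1); w_{n+1} = w_n + (h/2)·(k1 + k2).
t=0.100000, w=2.300000:
  k1 = f(0.100000, 2.300000) = 4.451200
  k2 = f(0.620000, 4.614624) = 8.537219
  w ← 2.300000 + (0.52/2)·(4.451200 + 8.537219) = 5.676989
w(0.62) ≈ 5.6770

5.6770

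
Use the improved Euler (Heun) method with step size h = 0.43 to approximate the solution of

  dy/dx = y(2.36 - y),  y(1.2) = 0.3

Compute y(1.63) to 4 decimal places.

0.6511

Heun: k1 = f(x_n, y_n); k2 = f(x_n + h, y_n + h·k1); y_{n+1} = y_n + (h/2)·(k1 + k2).
x=1.200000, y=0.300000:
  k1 = f(1.200000, 0.300000) = 0.618000
  k2 = f(1.630000, 0.565740) = 1.015085
  y ← 0.300000 + (0.43/2)·(0.618000 + 1.015085) = 0.651113
y(1.63) ≈ 0.6511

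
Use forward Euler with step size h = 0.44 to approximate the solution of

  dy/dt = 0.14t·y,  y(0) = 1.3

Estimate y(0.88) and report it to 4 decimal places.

1.3352

Euler: y_{n+1} = y_n + h·f(t_n, y_n).
t=0.000000, y=1.300000: f=0.000000 → y ← 1.300000 + 0.44·0.000000 = 1.300000
t=0.440000, y=1.300000: f=0.080080 → y ← 1.300000 + 0.44·0.080080 = 1.335235
y(0.88) ≈ 1.3352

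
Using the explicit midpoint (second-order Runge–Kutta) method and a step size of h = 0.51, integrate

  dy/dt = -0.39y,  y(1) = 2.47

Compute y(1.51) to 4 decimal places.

Midpoint: k1 = f(t_n, y_n); k2 = f(t_n + h/2, y_n + (h/2)·k1); y_{n+1} = y_n + h·k2.
t=1.000000, y=2.470000:
  k1 = f(1.000000, 2.470000) = -0.963300
  k2 = f(1.255000, 2.224359) = -0.867500
  y ← 2.470000 + 0.51·(-0.867500) = 2.027575
y(1.51) ≈ 2.0276

2.0276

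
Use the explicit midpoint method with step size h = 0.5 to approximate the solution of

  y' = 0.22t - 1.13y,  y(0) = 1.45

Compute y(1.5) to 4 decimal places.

0.4608

Midpoint: k1 = f(t_n, y_n); k2 = f(t_n + h/2, y_n + (h/2)·k1); y_{n+1} = y_n + h·k2.
t=0.000000, y=1.450000:
  k1 = f(0.000000, 1.450000) = -1.638500
  k2 = f(0.250000, 1.040375) = -1.120624
  y ← 1.450000 + 0.5·(-1.120624) = 0.889688
t=0.500000, y=0.889688:
  k1 = f(0.500000, 0.889688) = -0.895348
  k2 = f(0.750000, 0.665851) = -0.587412
  y ← 0.889688 + 0.5·(-0.587412) = 0.595982
t=1.000000, y=0.595982:
  k1 = f(1.000000, 0.595982) = -0.453460
  k2 = f(1.250000, 0.482617) = -0.270357
  y ← 0.595982 + 0.5·(-0.270357) = 0.460803
y(1.5) ≈ 0.4608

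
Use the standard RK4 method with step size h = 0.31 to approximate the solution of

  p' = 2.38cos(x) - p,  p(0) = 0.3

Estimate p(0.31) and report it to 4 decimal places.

0.8435

RK4: k1 = f(x_n, p_n); k2 = f(x_n + h/2, p_n + (h/2)·k1); k3 = f(x_n + h/2, p_n + (h/2)·k2); k4 = f(x_n + h, p_n + h·k3); p_{n+1} = p_n + (h/6)·(k1 + 2k2 + 2k3 + k4).
x=0.000000, p=0.300000:
  k1 = f(0.000000, 0.300000) = 2.080000
  k2 = f(0.155000, 0.622400) = 1.729067
  k3 = f(0.155000, 0.568005) = 1.783462
  k4 = f(0.310000, 0.852873) = 1.413681
  p ← 0.300000 + (0.31/6)·(k1 + 2k2 + 2k3 + k4) = 0.843468
p(0.31) ≈ 0.8435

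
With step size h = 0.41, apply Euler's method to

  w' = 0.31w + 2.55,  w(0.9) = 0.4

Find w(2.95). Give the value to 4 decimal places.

7.4638

Euler: w_{n+1} = w_n + h·f(t_n, w_n).
t=0.900000, w=0.400000: f=2.674000 → w ← 0.400000 + 0.41·2.674000 = 1.496340
t=1.310000, w=1.496340: f=3.013865 → w ← 1.496340 + 0.41·3.013865 = 2.732025
t=1.720000, w=2.732025: f=3.396928 → w ← 2.732025 + 0.41·3.396928 = 4.124765
t=2.130000, w=4.124765: f=3.828677 → w ← 4.124765 + 0.41·3.828677 = 5.694523
t=2.540000, w=5.694523: f=4.315302 → w ← 5.694523 + 0.41·4.315302 = 7.463797
w(2.95) ≈ 7.4638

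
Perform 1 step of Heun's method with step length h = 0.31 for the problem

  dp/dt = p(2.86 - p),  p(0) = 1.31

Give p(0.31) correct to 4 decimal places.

Heun: k1 = f(t_n, p_n); k2 = f(t_n + h, p_n + h·k1); p_{n+1} = p_n + (h/2)·(k1 + k2).
t=0.000000, p=1.310000:
  k1 = f(0.000000, 1.310000) = 2.030500
  k2 = f(0.310000, 1.939455) = 1.785356
  p ← 1.310000 + (0.31/2)·(2.030500 + 1.785356) = 1.901458
p(0.31) ≈ 1.9015

1.9015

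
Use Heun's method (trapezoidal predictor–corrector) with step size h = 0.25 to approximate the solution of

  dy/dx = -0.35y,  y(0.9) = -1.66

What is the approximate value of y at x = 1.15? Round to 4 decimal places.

Heun: k1 = f(x_n, y_n); k2 = f(x_n + h, y_n + h·k1); y_{n+1} = y_n + (h/2)·(k1 + k2).
x=0.900000, y=-1.660000:
  k1 = f(0.900000, -1.660000) = 0.581000
  k2 = f(1.150000, -1.514750) = 0.530162
  y ← -1.660000 + (0.25/2)·(0.581000 + 0.530162) = -1.521105
y(1.15) ≈ -1.5211

-1.5211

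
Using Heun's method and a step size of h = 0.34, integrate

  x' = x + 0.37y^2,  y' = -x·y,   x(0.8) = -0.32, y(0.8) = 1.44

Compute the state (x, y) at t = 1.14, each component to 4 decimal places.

-0.1122, 1.5639

Heun on (x,y): k1 = f(t_n, state_n); k2 = f(t_n + h, state_n + h·k1); state_{n+1} = state_n + (h/2)·(k1 + k2).
0.800000: (-0.320000, 1.440000)
  k1 = (0.447232, 0.460800)
  predictor → (-0.167941, 1.596672)
  k2 = (0.775323, 0.268147)
  → (-0.112166, 1.563921)
(x(1.14), y(1.14)) ≈ (-0.1122, 1.5639)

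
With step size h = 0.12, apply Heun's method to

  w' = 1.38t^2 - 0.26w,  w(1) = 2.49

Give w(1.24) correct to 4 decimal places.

Heun: k1 = f(t_n, w_n); k2 = f(t_n + h, w_n + h·k1); w_{n+1} = w_n + (h/2)·(k1 + k2).
t=1.000000, w=2.490000:
  k1 = f(1.000000, 2.490000) = 0.732600
  k2 = f(1.120000, 2.577912) = 1.060815
  w ← 2.490000 + (0.12/2)·(0.732600 + 1.060815) = 2.597605
t=1.120000, w=2.597605:
  k1 = f(1.120000, 2.597605) = 1.055695
  k2 = f(1.240000, 2.724288) = 1.413573
  w ← 2.597605 + (0.12/2)·(1.055695 + 1.413573) = 2.745761
w(1.24) ≈ 2.7458

2.7458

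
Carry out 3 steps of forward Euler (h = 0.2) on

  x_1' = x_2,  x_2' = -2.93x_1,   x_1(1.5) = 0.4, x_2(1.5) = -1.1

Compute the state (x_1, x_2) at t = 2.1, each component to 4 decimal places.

Euler on (x_1,x_2): x_1_{n+1} = x_1_n + h·x_1', x_2_{n+1} = x_2_n + h·x_2'.
1.500000: (0.400000, -1.100000); f=(-1.100000, -1.172000) → (0.180000, -1.334400)
1.700000: (0.180000, -1.334400); f=(-1.334400, -0.527400) → (-0.086880, -1.439880)
1.900000: (-0.086880, -1.439880); f=(-1.439880, 0.254558) → (-0.374856, -1.388968)
(x_1(2.1), x_2(2.1)) ≈ (-0.3749, -1.3890)

-0.3749, -1.3890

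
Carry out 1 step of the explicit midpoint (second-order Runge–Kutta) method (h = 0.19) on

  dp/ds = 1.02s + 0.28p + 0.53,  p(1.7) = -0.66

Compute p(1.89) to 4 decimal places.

Midpoint: k1 = f(s_n, p_n); k2 = f(s_n + h/2, p_n + (h/2)·k1); p_{n+1} = p_n + h·k2.
s=1.700000, p=-0.660000:
  k1 = f(1.700000, -0.660000) = 2.079200
  k2 = f(1.795000, -0.462476) = 2.231407
  p ← -0.660000 + 0.19·2.231407 = -0.236033
p(1.89) ≈ -0.2360

-0.2360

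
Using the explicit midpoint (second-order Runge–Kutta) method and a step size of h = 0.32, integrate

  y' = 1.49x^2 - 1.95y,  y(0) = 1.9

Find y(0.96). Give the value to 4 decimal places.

Midpoint: k1 = f(x_n, y_n); k2 = f(x_n + h/2, y_n + (h/2)·k1); y_{n+1} = y_n + h·k2.
x=0.000000, y=1.900000:
  k1 = f(0.000000, 1.900000) = -3.705000
  k2 = f(0.160000, 1.307200) = -2.510896
  y ← 1.900000 + 0.32·(-2.510896) = 1.096513
x=0.320000, y=1.096513:
  k1 = f(0.320000, 1.096513) = -1.985625
  k2 = f(0.480000, 0.778813) = -1.175390
  y ← 1.096513 + 0.32·(-1.175390) = 0.720389
x=0.640000, y=0.720389:
  k1 = f(0.640000, 0.720389) = -0.794454
  k2 = f(0.800000, 0.593276) = -0.203288
  y ← 0.720389 + 0.32·(-0.203288) = 0.655336
y(0.96) ≈ 0.6553

0.6553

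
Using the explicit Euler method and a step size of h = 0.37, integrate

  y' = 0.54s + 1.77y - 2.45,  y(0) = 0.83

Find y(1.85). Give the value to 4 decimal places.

-4.0919

Euler: y_{n+1} = y_n + h·f(s_n, y_n).
s=0.000000, y=0.830000: f=-0.980900 → y ← 0.830000 + 0.37·(-0.980900) = 0.467067
s=0.370000, y=0.467067: f=-1.423491 → y ← 0.467067 + 0.37·(-1.423491) = -0.059625
s=0.740000, y=-0.059625: f=-2.155936 → y ← -0.059625 + 0.37·(-2.155936) = -0.857321
s=1.110000, y=-0.857321: f=-3.368058 → y ← -0.857321 + 0.37·(-3.368058) = -2.103503
s=1.480000, y=-2.103503: f=-5.374000 → y ← -2.103503 + 0.37·(-5.374000) = -4.091883
y(1.85) ≈ -4.0919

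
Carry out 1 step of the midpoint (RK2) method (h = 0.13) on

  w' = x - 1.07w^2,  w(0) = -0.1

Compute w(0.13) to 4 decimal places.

Midpoint: k1 = f(x_n, w_n); k2 = f(x_n + h/2, w_n + (h/2)·k1); w_{n+1} = w_n + h·k2.
x=0.000000, w=-0.100000:
  k1 = f(0.000000, -0.100000) = -0.010700
  k2 = f(0.065000, -0.100696) = 0.054151
  w ← -0.100000 + 0.13·0.054151 = -0.092960
w(0.13) ≈ -0.0930

-0.0930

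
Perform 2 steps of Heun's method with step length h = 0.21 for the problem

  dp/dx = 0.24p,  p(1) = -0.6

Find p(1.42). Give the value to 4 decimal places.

-0.6636

Heun: k1 = f(x_n, p_n); k2 = f(x_n + h, p_n + h·k1); p_{n+1} = p_n + (h/2)·(k1 + k2).
x=1.000000, p=-0.600000:
  k1 = f(1.000000, -0.600000) = -0.144000
  k2 = f(1.210000, -0.630240) = -0.151258
  p ← -0.600000 + (0.21/2)·(-0.144000 + (-0.151258)) = -0.631002
x=1.210000, p=-0.631002:
  k1 = f(1.210000, -0.631002) = -0.151440
  k2 = f(1.420000, -0.662805) = -0.159073
  p ← -0.631002 + (0.21/2)·(-0.151440 + (-0.159073)) = -0.663606
p(1.42) ≈ -0.6636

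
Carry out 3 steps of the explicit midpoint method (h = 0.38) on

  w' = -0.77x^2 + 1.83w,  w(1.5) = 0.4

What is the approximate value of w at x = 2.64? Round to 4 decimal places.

-6.4886

Midpoint: k1 = f(x_n, w_n); k2 = f(x_n + h/2, w_n + (h/2)·k1); w_{n+1} = w_n + h·k2.
x=1.500000, w=0.400000:
  k1 = f(1.500000, 0.400000) = -1.000500
  k2 = f(1.690000, 0.209905) = -1.815071
  w ← 0.400000 + 0.38·(-1.815071) = -0.289727
x=1.880000, w=-0.289727:
  k1 = f(1.880000, -0.289727) = -3.251688
  k2 = f(2.070000, -0.907548) = -4.960185
  w ← -0.289727 + 0.38·(-4.960185) = -2.174597
x=2.260000, w=-2.174597:
  k1 = f(2.260000, -2.174597) = -7.912365
  k2 = f(2.450000, -3.677947) = -11.352567
  w ← -2.174597 + 0.38·(-11.352567) = -6.488573
w(2.64) ≈ -6.4886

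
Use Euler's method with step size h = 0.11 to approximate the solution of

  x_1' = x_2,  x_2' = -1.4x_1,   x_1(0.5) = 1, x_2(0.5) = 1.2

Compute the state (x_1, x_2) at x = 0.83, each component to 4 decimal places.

1.3429, 0.6796

Euler on (x_1,x_2): x_1_{n+1} = x_1_n + h·x_1', x_2_{n+1} = x_2_n + h·x_2'.
0.500000: (1.000000, 1.200000); f=(1.200000, -1.400000) → (1.132000, 1.046000)
0.610000: (1.132000, 1.046000); f=(1.046000, -1.584800) → (1.247060, 0.871672)
0.720000: (1.247060, 0.871672); f=(0.871672, -1.745884) → (1.342944, 0.679625)
(x_1(0.83), x_2(0.83)) ≈ (1.3429, 0.6796)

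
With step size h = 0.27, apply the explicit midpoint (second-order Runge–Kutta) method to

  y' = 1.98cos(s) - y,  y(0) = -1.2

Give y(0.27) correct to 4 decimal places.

Midpoint: k1 = f(s_n, y_n); k2 = f(s_n + h/2, y_n + (h/2)·k1); y_{n+1} = y_n + h·k2.
s=0.000000, y=-1.200000:
  k1 = f(0.000000, -1.200000) = 3.180000
  k2 = f(0.135000, -0.770700) = 2.732685
  y ← -1.200000 + 0.27·2.732685 = -0.462175
y(0.27) ≈ -0.4622

-0.4622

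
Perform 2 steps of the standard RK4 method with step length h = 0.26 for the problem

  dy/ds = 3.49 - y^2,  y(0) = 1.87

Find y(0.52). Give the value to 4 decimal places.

RK4: k1 = f(s_n, y_n); k2 = f(s_n + h/2, y_n + (h/2)·k1); k3 = f(s_n + h/2, y_n + (h/2)·k2); k4 = f(s_n + h, y_n + h·k3); y_{n+1} = y_n + (h/6)·(k1 + 2k2 + 2k3 + k4).
s=0.000000, y=1.870000:
  k1 = f(0.000000, 1.870000) = -0.006900
  k2 = f(0.130000, 1.869103) = -0.003546
  k3 = f(0.130000, 1.869539) = -0.005176
  k4 = f(0.260000, 1.868654) = -0.001869
  y ← 1.870000 + (0.26/6)·(k1 + 2k2 + 2k3 + k4) = 1.868864
s=0.260000, y=1.868864:
  k1 = f(0.260000, 1.868864) = -0.002653
  k2 = f(0.390000, 1.868519) = -0.001364
  k3 = f(0.390000, 1.868687) = -0.001990
  k4 = f(0.520000, 1.868347) = -0.000719
  y ← 1.868864 + (0.26/6)·(k1 + 2k2 + 2k3 + k4) = 1.868427
y(0.52) ≈ 1.8684

1.8684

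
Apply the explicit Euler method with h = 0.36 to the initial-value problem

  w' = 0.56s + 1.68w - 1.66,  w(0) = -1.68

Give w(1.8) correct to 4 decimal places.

-26.0976

Euler: w_{n+1} = w_n + h·f(s_n, w_n).
s=0.000000, w=-1.680000: f=-4.482400 → w ← -1.680000 + 0.36·(-4.482400) = -3.293664
s=0.360000, w=-3.293664: f=-6.991756 → w ← -3.293664 + 0.36·(-6.991756) = -5.810696
s=0.720000, w=-5.810696: f=-11.018769 → w ← -5.810696 + 0.36·(-11.018769) = -9.777453
s=1.080000, w=-9.777453: f=-17.481321 → w ← -9.777453 + 0.36·(-17.481321) = -16.070728
s=1.440000, w=-16.070728: f=-27.852424 → w ← -16.070728 + 0.36·(-27.852424) = -26.097601
w(1.8) ≈ -26.0976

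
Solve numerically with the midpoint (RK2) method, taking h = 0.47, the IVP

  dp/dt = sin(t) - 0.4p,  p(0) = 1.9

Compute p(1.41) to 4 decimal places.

Midpoint: k1 = f(t_n, p_n); k2 = f(t_n + h/2, p_n + (h/2)·k1); p_{n+1} = p_n + h·k2.
t=0.000000, p=1.900000:
  k1 = f(0.000000, 1.900000) = -0.760000
  k2 = f(0.235000, 1.721400) = -0.455717
  p ← 1.900000 + 0.47·(-0.455717) = 1.685813
t=0.470000, p=1.685813:
  k1 = f(0.470000, 1.685813) = -0.221439
  k2 = f(0.705000, 1.633775) = -0.005476
  p ← 1.685813 + 0.47·(-0.005476) = 1.683239
t=0.940000, p=1.683239:
  k1 = f(0.940000, 1.683239) = 0.134262
  k2 = f(1.175000, 1.714791) = 0.236773
  p ← 1.683239 + 0.47·0.236773 = 1.794523
p(1.41) ≈ 1.7945

1.7945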